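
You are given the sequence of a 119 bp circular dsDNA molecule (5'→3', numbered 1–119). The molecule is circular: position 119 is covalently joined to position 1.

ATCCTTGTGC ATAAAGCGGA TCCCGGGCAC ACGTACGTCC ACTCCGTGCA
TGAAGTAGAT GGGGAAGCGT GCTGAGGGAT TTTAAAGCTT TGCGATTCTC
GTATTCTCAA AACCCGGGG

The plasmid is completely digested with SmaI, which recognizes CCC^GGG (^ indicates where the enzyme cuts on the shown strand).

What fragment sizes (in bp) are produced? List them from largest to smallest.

91, 28 bp

SmaI sites (CCCGGG) start at positions 22, 113.
SmaI cuts after base 3 of each site, so after positions 24, 115.
Circular molecule, 2 cuts → 2 fragments:
  25–115 → 91 bp
  116–119 then 1–24 → 4 + 24 = 28 bp
Sorted largest to smallest: 91, 28 bp.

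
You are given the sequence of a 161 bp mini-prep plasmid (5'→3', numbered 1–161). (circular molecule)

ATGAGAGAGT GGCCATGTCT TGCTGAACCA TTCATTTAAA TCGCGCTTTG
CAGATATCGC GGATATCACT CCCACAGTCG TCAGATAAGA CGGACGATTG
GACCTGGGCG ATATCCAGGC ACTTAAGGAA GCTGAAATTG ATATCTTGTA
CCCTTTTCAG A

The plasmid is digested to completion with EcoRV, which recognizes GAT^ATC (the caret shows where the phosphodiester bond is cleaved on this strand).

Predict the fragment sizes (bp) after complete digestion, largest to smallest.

EcoRV sites (GATATC) start at positions 53, 62, 110, 140.
EcoRV cuts after base 3 of each site, so after positions 55, 64, 112, 142.
Circular molecule, 4 cuts → 4 fragments:
  56–64 → 9 bp
  65–112 → 48 bp
  113–142 → 30 bp
  143–161 then 1–55 → 19 + 55 = 74 bp
Sorted largest to smallest: 74, 48, 30, 9 bp.

74, 48, 30, 9 bp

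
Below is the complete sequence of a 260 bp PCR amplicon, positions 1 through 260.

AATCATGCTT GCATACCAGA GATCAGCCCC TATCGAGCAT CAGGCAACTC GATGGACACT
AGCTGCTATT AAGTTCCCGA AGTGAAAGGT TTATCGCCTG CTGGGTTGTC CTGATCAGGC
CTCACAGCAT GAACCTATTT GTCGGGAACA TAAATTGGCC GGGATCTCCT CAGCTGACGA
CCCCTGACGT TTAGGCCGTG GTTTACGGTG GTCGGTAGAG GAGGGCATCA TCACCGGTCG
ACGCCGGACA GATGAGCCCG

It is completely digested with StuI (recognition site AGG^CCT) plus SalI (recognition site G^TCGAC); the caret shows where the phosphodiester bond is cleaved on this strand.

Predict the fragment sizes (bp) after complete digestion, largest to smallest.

119, 118, 23 bp

The StuI site (AGGCCT) starts at position 117.
StuI cuts after base 3 of each site, so after position 119.
The SalI site (GTCGAC) starts at position 237.
SalI cuts after the first base of each site, so after position 237.
Combined cut positions: 119, 237.
Linear molecule, 2 cuts → 3 fragments:
  1–119 → 119 bp
  120–237 → 118 bp
  238–260 → 23 bp
Sorted largest to smallest: 119, 118, 23 bp.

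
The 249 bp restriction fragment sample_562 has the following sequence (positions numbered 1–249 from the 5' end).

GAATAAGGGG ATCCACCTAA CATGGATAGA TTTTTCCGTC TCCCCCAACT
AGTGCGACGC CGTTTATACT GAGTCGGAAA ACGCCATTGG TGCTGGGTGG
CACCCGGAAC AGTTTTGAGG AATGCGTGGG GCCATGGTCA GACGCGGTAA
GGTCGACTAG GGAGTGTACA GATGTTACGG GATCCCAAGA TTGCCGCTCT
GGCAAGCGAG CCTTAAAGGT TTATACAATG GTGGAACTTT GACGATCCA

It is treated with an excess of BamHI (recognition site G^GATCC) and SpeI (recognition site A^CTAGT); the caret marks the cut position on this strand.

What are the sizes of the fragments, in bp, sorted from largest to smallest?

BamHI sites (GGATCC) start at positions 9, 180.
BamHI cuts after the first base of each site, so after positions 9, 180.
The SpeI site (ACTAGT) starts at position 48.
SpeI cuts after the first base of each site, so after position 48.
Combined cut positions: 9, 48, 180.
Linear molecule, 3 cuts → 4 fragments:
  1–9 → 9 bp
  10–48 → 39 bp
  49–180 → 132 bp
  181–249 → 69 bp
Sorted largest to smallest: 132, 69, 39, 9 bp.

132, 69, 39, 9 bp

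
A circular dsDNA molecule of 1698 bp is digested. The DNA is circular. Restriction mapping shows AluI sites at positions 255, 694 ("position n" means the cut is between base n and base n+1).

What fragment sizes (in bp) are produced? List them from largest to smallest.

Circular molecule, 2 cuts → 2 fragments:
  694 − 255 = 439 bp
  wrap: 1698 − 694 + 255 = 1259 bp
Sorted largest to smallest: 1259, 439 bp.

1259, 439 bp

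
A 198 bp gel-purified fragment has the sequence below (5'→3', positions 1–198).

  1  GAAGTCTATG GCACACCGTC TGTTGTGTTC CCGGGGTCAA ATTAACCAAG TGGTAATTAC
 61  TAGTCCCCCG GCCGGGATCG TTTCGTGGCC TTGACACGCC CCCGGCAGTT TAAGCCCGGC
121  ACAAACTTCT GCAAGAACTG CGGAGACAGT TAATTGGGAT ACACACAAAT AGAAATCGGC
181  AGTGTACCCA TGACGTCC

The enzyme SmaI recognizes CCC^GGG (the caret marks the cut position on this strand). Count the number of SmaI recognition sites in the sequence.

CCCGGG occurs starting at position 30.
SmaI cuts at 1 site.

1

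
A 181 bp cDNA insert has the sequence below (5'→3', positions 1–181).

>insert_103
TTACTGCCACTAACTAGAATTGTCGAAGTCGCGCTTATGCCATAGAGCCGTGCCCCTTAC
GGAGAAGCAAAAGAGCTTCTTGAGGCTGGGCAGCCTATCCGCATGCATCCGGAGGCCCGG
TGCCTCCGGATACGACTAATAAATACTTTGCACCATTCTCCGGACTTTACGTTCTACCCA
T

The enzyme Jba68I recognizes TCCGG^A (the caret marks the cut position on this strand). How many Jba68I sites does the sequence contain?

3

TCCGGA occurs starting at positions 108, 125, 159.
Jba68I cuts at 3 sites.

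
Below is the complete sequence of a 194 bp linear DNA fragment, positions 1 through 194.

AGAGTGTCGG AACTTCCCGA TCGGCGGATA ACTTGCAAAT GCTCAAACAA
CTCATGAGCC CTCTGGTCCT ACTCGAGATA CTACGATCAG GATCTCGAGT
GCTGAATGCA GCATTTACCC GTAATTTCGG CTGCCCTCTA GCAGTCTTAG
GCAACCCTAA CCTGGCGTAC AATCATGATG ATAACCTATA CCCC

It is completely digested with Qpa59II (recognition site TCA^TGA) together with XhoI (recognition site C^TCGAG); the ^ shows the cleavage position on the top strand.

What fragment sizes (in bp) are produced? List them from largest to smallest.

81, 54, 22, 19, 18 bp

Qpa59II sites (TCATGA) start at positions 52, 173.
Qpa59II cuts after base 3 of each site, so after positions 54, 175.
XhoI sites (CTCGAG) start at positions 72, 94.
XhoI cuts after the first base of each site, so after positions 72, 94.
Combined cut positions: 54, 72, 94, 175.
Linear molecule, 4 cuts → 5 fragments:
  1–54 → 54 bp
  55–72 → 18 bp
  73–94 → 22 bp
  95–175 → 81 bp
  176–194 → 19 bp
Sorted largest to smallest: 81, 54, 22, 19, 18 bp.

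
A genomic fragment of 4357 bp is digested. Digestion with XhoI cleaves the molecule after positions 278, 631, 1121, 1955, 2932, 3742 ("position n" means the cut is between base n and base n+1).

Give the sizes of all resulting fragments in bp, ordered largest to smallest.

Linear molecule, 6 cuts → 7 fragments:
  278 − 0 = 278 bp
  631 − 278 = 353 bp
  1121 − 631 = 490 bp
  1955 − 1121 = 834 bp
  2932 − 1955 = 977 bp
  3742 − 2932 = 810 bp
  4357 − 3742 = 615 bp
Sorted largest to smallest: 977, 834, 810, 615, 490, 353, 278 bp.

977, 834, 810, 615, 490, 353, 278 bp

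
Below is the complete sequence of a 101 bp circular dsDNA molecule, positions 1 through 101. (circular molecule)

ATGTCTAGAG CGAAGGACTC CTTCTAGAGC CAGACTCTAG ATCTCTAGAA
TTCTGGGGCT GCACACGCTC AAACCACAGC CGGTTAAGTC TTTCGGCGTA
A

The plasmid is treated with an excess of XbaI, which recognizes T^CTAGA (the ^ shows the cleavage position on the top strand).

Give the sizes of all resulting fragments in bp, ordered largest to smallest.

61, 19, 13, 8 bp

XbaI sites (TCTAGA) start at positions 4, 23, 36, 44.
XbaI cuts after the first base of each site, so after positions 4, 23, 36, 44.
Circular molecule, 4 cuts → 4 fragments:
  5–23 → 19 bp
  24–36 → 13 bp
  37–44 → 8 bp
  45–101 then 1–4 → 57 + 4 = 61 bp
Sorted largest to smallest: 61, 19, 13, 8 bp.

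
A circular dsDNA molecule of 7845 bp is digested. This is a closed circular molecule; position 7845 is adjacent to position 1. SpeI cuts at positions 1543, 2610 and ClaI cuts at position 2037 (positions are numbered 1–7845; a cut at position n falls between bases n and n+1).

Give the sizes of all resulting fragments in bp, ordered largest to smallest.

6778, 573, 494 bp

Combined cut positions (sorted): 1543, 2037, 2610.
Circular molecule, 3 cuts → 3 fragments:
  2037 − 1543 = 494 bp
  2610 − 2037 = 573 bp
  wrap: 7845 − 2610 + 1543 = 6778 bp
Sorted largest to smallest: 6778, 573, 494 bp.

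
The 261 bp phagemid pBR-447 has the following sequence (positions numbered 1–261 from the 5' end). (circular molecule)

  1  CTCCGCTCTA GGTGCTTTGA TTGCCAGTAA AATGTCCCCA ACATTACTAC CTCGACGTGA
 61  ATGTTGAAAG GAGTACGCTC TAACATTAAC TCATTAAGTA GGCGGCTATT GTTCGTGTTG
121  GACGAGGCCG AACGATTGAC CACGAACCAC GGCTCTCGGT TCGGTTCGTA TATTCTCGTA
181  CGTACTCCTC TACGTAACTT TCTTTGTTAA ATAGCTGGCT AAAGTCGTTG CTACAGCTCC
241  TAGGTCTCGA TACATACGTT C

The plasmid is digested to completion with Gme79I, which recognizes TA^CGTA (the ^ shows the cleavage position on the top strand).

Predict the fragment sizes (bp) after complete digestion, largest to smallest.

249, 12 bp

Gme79I sites (TACGTA) start at positions 179, 191.
Gme79I cuts after base 2 of each site, so after positions 180, 192.
Circular molecule, 2 cuts → 2 fragments:
  181–192 → 12 bp
  193–261 then 1–180 → 69 + 180 = 249 bp
Sorted largest to smallest: 249, 12 bp.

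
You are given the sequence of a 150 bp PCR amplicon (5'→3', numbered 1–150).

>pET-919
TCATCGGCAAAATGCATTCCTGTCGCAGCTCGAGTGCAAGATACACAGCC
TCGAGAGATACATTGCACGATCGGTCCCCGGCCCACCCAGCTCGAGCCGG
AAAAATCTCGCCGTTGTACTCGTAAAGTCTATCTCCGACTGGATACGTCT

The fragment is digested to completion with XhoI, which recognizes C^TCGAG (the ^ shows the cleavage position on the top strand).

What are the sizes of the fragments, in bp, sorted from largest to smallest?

XhoI sites (CTCGAG) start at positions 29, 50, 91.
XhoI cuts after the first base of each site, so after positions 29, 50, 91.
Linear molecule, 3 cuts → 4 fragments:
  1–29 → 29 bp
  30–50 → 21 bp
  51–91 → 41 bp
  92–150 → 59 bp
Sorted largest to smallest: 59, 41, 29, 21 bp.

59, 41, 29, 21 bp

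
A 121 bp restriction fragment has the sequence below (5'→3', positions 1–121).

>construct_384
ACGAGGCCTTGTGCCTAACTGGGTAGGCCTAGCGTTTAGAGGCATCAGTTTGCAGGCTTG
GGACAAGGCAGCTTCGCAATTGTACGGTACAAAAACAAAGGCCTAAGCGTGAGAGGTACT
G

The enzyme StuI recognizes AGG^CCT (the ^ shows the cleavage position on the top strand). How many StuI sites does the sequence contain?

AGGCCT occurs starting at positions 4, 25, 99.
StuI cuts at 3 sites.

3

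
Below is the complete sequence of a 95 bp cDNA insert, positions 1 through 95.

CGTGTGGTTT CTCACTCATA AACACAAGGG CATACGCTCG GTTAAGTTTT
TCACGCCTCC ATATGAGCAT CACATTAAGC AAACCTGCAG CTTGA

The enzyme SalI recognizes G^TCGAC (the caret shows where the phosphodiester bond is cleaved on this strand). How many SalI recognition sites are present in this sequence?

No occurrence of GTCGAC is present in the sequence.
SalI does not cut: 0 sites.

0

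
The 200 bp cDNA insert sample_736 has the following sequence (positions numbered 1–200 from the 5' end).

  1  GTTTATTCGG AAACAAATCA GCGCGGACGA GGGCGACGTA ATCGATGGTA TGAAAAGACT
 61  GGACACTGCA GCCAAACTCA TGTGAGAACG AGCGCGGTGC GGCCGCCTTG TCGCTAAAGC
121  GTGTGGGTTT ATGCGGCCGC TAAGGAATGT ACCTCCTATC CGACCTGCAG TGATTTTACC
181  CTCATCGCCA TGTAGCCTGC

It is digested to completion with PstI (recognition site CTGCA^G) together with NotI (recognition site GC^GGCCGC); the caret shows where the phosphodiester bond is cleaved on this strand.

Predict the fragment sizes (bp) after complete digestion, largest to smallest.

70, 35, 34, 31, 30 bp

PstI sites (CTGCAG) start at positions 66, 165.
PstI cuts after base 5 of each site (before the last base), so after positions 70, 169.
NotI sites (GCGGCCGC) start at positions 99, 133.
NotI cuts after base 2 of each site, so after positions 100, 134.
Combined cut positions: 70, 100, 134, 169.
Linear molecule, 4 cuts → 5 fragments:
  1–70 → 70 bp
  71–100 → 30 bp
  101–134 → 34 bp
  135–169 → 35 bp
  170–200 → 31 bp
Sorted largest to smallest: 70, 35, 34, 31, 30 bp.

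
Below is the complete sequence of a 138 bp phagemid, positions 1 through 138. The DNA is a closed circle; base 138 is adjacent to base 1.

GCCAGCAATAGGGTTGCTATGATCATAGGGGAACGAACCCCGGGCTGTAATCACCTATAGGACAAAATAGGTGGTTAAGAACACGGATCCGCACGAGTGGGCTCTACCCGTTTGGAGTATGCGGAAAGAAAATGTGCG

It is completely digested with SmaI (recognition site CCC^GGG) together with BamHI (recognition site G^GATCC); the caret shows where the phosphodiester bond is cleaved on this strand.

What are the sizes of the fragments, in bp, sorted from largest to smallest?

94, 44 bp

The SmaI site (CCCGGG) starts at position 39.
SmaI cuts after base 3 of each site, so after position 41.
The BamHI site (GGATCC) starts at position 85.
BamHI cuts after the first base of each site, so after position 85.
Combined cut positions: 41, 85.
Circular molecule, 2 cuts → 2 fragments:
  42–85 → 44 bp
  86–138 then 1–41 → 53 + 41 = 94 bp
Sorted largest to smallest: 94, 44 bp.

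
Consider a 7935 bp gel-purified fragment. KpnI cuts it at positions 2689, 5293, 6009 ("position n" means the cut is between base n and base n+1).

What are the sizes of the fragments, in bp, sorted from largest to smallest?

Linear molecule, 3 cuts → 4 fragments:
  2689 − 0 = 2689 bp
  5293 − 2689 = 2604 bp
  6009 − 5293 = 716 bp
  7935 − 6009 = 1926 bp
Sorted largest to smallest: 2689, 2604, 1926, 716 bp.

2689, 2604, 1926, 716 bp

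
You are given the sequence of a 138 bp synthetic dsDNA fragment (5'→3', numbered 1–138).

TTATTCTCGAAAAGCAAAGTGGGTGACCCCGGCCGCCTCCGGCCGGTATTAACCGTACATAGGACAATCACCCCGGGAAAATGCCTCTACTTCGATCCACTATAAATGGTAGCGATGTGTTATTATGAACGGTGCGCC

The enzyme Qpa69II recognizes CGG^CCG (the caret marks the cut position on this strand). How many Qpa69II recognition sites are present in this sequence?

2

CGGCCG occurs starting at positions 30, 40.
Qpa69II cuts at 2 sites.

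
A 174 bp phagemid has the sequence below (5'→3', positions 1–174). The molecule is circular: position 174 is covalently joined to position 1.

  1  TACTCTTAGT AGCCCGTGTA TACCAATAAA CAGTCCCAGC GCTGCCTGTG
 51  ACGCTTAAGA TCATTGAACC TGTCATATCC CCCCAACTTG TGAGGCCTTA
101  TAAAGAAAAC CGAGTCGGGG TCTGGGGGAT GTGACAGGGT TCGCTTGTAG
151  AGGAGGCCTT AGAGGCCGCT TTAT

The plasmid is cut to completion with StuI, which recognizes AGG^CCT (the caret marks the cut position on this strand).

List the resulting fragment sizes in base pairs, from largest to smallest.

StuI sites (AGGCCT) start at positions 93, 154.
StuI cuts after base 3 of each site, so after positions 95, 156.
Circular molecule, 2 cuts → 2 fragments:
  96–156 → 61 bp
  157–174 then 1–95 → 18 + 95 = 113 bp
Sorted largest to smallest: 113, 61 bp.

113, 61 bp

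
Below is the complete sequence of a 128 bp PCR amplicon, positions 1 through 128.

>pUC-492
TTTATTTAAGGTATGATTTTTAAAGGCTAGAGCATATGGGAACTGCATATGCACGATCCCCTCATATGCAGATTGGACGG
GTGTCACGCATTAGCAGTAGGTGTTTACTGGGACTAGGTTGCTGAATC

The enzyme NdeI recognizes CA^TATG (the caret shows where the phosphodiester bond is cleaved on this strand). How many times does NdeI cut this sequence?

CATATG occurs starting at positions 33, 46, 63.
NdeI cuts at 3 sites.

3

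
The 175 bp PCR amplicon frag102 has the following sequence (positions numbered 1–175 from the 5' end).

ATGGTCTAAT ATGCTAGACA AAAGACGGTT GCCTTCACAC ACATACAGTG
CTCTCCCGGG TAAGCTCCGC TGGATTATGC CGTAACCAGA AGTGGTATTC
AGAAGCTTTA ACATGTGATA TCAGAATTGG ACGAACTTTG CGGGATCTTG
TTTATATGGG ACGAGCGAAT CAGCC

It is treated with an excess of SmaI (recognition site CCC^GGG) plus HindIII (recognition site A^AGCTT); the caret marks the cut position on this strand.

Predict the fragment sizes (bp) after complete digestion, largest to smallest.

72, 57, 46 bp

The SmaI site (CCCGGG) starts at position 55.
SmaI cuts after base 3 of each site, so after position 57.
The HindIII site (AAGCTT) starts at position 103.
HindIII cuts after the first base of each site, so after position 103.
Combined cut positions: 57, 103.
Linear molecule, 2 cuts → 3 fragments:
  1–57 → 57 bp
  58–103 → 46 bp
  104–175 → 72 bp
Sorted largest to smallest: 72, 57, 46 bp.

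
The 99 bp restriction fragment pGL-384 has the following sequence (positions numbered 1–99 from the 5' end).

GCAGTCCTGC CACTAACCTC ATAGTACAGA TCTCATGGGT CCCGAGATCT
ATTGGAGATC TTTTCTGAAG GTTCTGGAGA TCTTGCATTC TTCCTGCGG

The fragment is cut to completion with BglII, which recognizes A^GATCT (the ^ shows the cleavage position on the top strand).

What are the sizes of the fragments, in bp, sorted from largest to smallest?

28, 22, 21, 17, 11 bp

BglII sites (AGATCT) start at positions 28, 45, 56, 78.
BglII cuts after the first base of each site, so after positions 28, 45, 56, 78.
Linear molecule, 4 cuts → 5 fragments:
  1–28 → 28 bp
  29–45 → 17 bp
  46–56 → 11 bp
  57–78 → 22 bp
  79–99 → 21 bp
Sorted largest to smallest: 28, 22, 21, 17, 11 bp.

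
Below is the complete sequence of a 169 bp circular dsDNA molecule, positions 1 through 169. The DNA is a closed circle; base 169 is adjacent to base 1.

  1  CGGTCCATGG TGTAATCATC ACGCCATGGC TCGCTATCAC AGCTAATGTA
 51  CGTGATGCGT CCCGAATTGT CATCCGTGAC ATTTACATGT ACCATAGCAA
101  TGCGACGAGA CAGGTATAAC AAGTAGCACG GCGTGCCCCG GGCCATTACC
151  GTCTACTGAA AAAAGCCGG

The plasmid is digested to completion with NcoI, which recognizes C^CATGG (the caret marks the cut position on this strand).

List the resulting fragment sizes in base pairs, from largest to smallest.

150, 19 bp

NcoI sites (CCATGG) start at positions 5, 24.
NcoI cuts after the first base of each site, so after positions 5, 24.
Circular molecule, 2 cuts → 2 fragments:
  6–24 → 19 bp
  25–169 then 1–5 → 145 + 5 = 150 bp
Sorted largest to smallest: 150, 19 bp.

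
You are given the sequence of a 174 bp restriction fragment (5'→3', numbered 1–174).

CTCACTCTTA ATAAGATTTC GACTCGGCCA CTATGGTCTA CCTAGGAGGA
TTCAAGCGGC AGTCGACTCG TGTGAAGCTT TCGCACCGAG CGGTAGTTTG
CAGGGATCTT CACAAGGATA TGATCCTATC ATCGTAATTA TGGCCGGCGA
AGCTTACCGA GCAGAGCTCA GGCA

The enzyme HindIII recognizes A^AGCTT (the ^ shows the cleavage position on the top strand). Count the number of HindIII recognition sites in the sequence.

2

AAGCTT occurs starting at positions 75, 150.
HindIII cuts at 2 sites.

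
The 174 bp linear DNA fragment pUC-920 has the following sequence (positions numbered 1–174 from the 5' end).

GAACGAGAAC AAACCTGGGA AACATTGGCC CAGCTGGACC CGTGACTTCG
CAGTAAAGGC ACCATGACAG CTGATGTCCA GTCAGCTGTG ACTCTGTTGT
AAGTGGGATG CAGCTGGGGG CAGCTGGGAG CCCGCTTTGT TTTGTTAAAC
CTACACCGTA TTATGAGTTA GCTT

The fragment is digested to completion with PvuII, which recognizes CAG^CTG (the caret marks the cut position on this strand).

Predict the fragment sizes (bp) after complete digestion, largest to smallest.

PvuII sites (CAGCTG) start at positions 31, 68, 83, 111, 121.
PvuII cuts after base 3 of each site, so after positions 33, 70, 85, 113, 123.
Linear molecule, 5 cuts → 6 fragments:
  1–33 → 33 bp
  34–70 → 37 bp
  71–85 → 15 bp
  86–113 → 28 bp
  114–123 → 10 bp
  124–174 → 51 bp
Sorted largest to smallest: 51, 37, 33, 28, 15, 10 bp.

51, 37, 33, 28, 15, 10 bp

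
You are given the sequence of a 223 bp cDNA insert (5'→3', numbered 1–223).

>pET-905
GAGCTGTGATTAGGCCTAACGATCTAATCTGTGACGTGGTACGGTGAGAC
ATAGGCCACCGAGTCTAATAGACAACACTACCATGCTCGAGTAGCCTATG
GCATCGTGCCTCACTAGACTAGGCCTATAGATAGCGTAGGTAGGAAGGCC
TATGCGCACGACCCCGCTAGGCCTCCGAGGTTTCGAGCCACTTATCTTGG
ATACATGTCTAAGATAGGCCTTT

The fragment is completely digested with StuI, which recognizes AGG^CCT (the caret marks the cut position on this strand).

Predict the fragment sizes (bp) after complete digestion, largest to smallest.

StuI sites (AGGCCT) start at positions 12, 121, 146, 169, 216.
StuI cuts after base 3 of each site, so after positions 14, 123, 148, 171, 218.
Linear molecule, 5 cuts → 6 fragments:
  1–14 → 14 bp
  15–123 → 109 bp
  124–148 → 25 bp
  149–171 → 23 bp
  172–218 → 47 bp
  219–223 → 5 bp
Sorted largest to smallest: 109, 47, 25, 23, 14, 5 bp.

109, 47, 25, 23, 14, 5 bp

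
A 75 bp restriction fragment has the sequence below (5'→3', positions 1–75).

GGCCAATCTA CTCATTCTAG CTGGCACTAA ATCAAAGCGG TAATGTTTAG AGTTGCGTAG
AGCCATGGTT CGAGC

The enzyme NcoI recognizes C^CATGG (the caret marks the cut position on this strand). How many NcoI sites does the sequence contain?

CCATGG occurs starting at position 63.
NcoI cuts at 1 site.

1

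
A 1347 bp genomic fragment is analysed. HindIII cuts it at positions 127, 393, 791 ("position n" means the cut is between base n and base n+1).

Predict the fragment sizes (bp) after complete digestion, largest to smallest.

Linear molecule, 3 cuts → 4 fragments:
  127 − 0 = 127 bp
  393 − 127 = 266 bp
  791 − 393 = 398 bp
  1347 − 791 = 556 bp
Sorted largest to smallest: 556, 398, 266, 127 bp.

556, 398, 266, 127 bp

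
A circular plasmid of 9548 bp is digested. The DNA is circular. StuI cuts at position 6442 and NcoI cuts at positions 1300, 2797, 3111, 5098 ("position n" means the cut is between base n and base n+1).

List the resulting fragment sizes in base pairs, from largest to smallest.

Combined cut positions (sorted): 1300, 2797, 3111, 5098, 6442.
Circular molecule, 5 cuts → 5 fragments:
  2797 − 1300 = 1497 bp
  3111 − 2797 = 314 bp
  5098 − 3111 = 1987 bp
  6442 − 5098 = 1344 bp
  wrap: 9548 − 6442 + 1300 = 4406 bp
Sorted largest to smallest: 4406, 1987, 1497, 1344, 314 bp.

4406, 1987, 1497, 1344, 314 bp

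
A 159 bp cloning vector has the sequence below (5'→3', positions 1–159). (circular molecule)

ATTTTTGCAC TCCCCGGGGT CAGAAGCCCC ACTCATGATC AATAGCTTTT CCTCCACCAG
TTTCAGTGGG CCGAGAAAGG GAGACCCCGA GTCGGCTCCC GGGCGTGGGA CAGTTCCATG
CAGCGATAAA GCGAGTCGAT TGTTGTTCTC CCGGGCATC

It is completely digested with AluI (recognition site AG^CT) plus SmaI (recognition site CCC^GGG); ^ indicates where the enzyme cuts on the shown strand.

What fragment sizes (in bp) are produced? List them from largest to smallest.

The AluI site (AGCT) starts at position 44.
AluI cuts after base 2 of each site, so after position 45.
SmaI sites (CCCGGG) start at positions 13, 98, 150.
SmaI cuts after base 3 of each site, so after positions 15, 100, 152.
Combined cut positions: 15, 45, 100, 152.
Circular molecule, 4 cuts → 4 fragments:
  16–45 → 30 bp
  46–100 → 55 bp
  101–152 → 52 bp
  153–159 then 1–15 → 7 + 15 = 22 bp
Sorted largest to smallest: 55, 52, 30, 22 bp.

55, 52, 30, 22 bp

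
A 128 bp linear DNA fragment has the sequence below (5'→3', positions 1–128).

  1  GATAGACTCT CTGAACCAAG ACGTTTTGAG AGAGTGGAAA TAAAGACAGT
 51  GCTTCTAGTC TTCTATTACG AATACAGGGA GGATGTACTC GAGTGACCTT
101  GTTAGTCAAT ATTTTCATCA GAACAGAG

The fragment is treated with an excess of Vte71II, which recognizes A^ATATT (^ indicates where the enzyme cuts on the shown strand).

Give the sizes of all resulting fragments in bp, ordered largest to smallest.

108, 20 bp

The Vte71II site (AATATT) starts at position 108.
Vte71II cuts after the first base of each site, so after position 108.
Linear molecule, 1 cut → 2 fragments:
  1–108 → 108 bp
  109–128 → 20 bp
Sorted largest to smallest: 108, 20 bp.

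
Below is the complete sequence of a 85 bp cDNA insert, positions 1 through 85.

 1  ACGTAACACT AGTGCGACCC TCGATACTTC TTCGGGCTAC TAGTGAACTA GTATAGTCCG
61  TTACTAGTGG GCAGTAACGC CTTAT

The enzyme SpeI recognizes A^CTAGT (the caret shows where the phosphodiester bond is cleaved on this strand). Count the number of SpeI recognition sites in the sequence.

ACTAGT occurs starting at positions 8, 39, 47, 63.
SpeI cuts at 4 sites.

4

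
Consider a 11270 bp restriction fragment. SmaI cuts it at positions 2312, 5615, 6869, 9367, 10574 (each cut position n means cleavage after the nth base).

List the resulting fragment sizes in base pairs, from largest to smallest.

Linear molecule, 5 cuts → 6 fragments:
  2312 − 0 = 2312 bp
  5615 − 2312 = 3303 bp
  6869 − 5615 = 1254 bp
  9367 − 6869 = 2498 bp
  10574 − 9367 = 1207 bp
  11270 − 10574 = 696 bp
Sorted largest to smallest: 3303, 2498, 2312, 1254, 1207, 696 bp.

3303, 2498, 2312, 1254, 1207, 696 bp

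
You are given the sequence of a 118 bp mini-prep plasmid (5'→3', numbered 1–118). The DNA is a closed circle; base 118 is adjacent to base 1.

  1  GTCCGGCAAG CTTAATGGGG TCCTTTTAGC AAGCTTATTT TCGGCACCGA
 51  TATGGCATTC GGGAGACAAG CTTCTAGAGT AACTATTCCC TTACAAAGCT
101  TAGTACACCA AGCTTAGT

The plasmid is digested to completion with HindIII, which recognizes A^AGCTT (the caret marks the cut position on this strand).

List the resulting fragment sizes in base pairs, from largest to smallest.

37, 28, 23, 16, 14 bp

HindIII sites (AAGCTT) start at positions 8, 31, 68, 96, 110.
HindIII cuts after the first base of each site, so after positions 8, 31, 68, 96, 110.
Circular molecule, 5 cuts → 5 fragments:
  9–31 → 23 bp
  32–68 → 37 bp
  69–96 → 28 bp
  97–110 → 14 bp
  111–118 then 1–8 → 8 + 8 = 16 bp
Sorted largest to smallest: 37, 28, 23, 16, 14 bp.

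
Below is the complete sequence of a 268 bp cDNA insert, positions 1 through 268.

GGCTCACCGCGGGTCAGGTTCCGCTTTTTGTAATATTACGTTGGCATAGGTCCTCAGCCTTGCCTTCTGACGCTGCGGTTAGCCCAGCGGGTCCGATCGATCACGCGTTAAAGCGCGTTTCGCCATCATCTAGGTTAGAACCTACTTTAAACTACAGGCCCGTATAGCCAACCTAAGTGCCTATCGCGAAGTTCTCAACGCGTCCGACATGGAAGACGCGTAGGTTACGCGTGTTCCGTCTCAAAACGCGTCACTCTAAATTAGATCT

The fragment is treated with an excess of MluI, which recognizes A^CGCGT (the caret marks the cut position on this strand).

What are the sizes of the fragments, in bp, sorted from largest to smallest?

MluI sites (ACGCGT) start at positions 103, 198, 216, 227, 246.
MluI cuts after the first base of each site, so after positions 103, 198, 216, 227, 246.
Linear molecule, 5 cuts → 6 fragments:
  1–103 → 103 bp
  104–198 → 95 bp
  199–216 → 18 bp
  217–227 → 11 bp
  228–246 → 19 bp
  247–268 → 22 bp
Sorted largest to smallest: 103, 95, 22, 19, 18, 11 bp.

103, 95, 22, 19, 18, 11 bp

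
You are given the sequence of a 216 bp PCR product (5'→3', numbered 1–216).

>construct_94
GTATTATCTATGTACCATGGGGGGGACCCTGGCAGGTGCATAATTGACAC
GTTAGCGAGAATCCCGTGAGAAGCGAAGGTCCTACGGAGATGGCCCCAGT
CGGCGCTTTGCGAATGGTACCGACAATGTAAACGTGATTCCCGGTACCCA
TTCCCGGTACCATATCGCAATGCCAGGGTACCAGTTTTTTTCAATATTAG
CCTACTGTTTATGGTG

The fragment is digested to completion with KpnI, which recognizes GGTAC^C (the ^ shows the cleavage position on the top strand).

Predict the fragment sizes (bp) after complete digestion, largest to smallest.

120, 35, 27, 21, 13 bp

KpnI sites (GGTACC) start at positions 116, 143, 156, 177.
KpnI cuts after base 5 of each site (before the last base), so after positions 120, 147, 160, 181.
Linear molecule, 4 cuts → 5 fragments:
  1–120 → 120 bp
  121–147 → 27 bp
  148–160 → 13 bp
  161–181 → 21 bp
  182–216 → 35 bp
Sorted largest to smallest: 120, 35, 27, 21, 13 bp.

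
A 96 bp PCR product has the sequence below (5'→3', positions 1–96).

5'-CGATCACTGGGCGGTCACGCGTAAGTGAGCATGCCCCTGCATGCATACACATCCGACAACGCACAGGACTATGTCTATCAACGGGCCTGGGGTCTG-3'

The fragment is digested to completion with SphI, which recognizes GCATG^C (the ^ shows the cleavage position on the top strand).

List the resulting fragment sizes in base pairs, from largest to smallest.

53, 33, 10 bp

SphI sites (GCATGC) start at positions 29, 39.
SphI cuts after base 5 of each site (before the last base), so after positions 33, 43.
Linear molecule, 2 cuts → 3 fragments:
  1–33 → 33 bp
  34–43 → 10 bp
  44–96 → 53 bp
Sorted largest to smallest: 53, 33, 10 bp.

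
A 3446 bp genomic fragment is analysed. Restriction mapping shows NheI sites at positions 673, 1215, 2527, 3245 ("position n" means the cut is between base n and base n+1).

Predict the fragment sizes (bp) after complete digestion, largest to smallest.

Linear molecule, 4 cuts → 5 fragments:
  673 − 0 = 673 bp
  1215 − 673 = 542 bp
  2527 − 1215 = 1312 bp
  3245 − 2527 = 718 bp
  3446 − 3245 = 201 bp
Sorted largest to smallest: 1312, 718, 673, 542, 201 bp.

1312, 718, 673, 542, 201 bp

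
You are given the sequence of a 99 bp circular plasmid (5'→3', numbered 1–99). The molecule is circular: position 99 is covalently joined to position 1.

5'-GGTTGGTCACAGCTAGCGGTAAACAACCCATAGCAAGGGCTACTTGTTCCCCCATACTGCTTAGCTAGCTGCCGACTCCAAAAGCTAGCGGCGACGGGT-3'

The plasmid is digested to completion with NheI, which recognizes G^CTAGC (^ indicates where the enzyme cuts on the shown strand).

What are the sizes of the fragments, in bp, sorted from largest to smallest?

NheI sites (GCTAGC) start at positions 12, 64, 84.
NheI cuts after the first base of each site, so after positions 12, 64, 84.
Circular molecule, 3 cuts → 3 fragments:
  13–64 → 52 bp
  65–84 → 20 bp
  85–99 then 1–12 → 15 + 12 = 27 bp
Sorted largest to smallest: 52, 27, 20 bp.

52, 27, 20 bp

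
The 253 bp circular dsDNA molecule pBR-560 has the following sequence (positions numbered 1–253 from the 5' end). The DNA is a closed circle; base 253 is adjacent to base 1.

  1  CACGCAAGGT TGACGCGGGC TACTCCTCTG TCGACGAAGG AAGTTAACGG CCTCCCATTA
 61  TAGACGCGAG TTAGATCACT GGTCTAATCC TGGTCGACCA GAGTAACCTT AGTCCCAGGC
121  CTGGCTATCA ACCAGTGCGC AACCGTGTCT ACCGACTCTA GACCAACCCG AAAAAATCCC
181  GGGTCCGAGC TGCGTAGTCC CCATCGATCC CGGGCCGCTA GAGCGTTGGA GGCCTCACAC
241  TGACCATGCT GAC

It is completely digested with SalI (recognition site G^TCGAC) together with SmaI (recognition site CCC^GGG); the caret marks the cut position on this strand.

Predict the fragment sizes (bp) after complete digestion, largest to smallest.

87, 72, 63, 31 bp

SalI sites (GTCGAC) start at positions 30, 93.
SalI cuts after the first base of each site, so after positions 30, 93.
SmaI sites (CCCGGG) start at positions 178, 209.
SmaI cuts after base 3 of each site, so after positions 180, 211.
Combined cut positions: 30, 93, 180, 211.
Circular molecule, 4 cuts → 4 fragments:
  31–93 → 63 bp
  94–180 → 87 bp
  181–211 → 31 bp
  212–253 then 1–30 → 42 + 30 = 72 bp
Sorted largest to smallest: 87, 72, 63, 31 bp.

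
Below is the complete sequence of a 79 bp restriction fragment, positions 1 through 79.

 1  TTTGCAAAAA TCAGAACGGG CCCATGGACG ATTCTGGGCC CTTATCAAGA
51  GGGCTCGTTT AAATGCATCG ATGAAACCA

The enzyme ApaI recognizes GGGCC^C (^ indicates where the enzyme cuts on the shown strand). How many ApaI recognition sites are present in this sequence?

GGGCCC occurs starting at positions 18, 36.
ApaI cuts at 2 sites.

2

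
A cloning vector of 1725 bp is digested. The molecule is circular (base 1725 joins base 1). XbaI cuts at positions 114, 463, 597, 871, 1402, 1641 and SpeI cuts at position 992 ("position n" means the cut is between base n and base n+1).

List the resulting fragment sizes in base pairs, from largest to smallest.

Combined cut positions (sorted): 114, 463, 597, 871, 992, 1402, 1641.
Circular molecule, 7 cuts → 7 fragments:
  463 − 114 = 349 bp
  597 − 463 = 134 bp
  871 − 597 = 274 bp
  992 − 871 = 121 bp
  1402 − 992 = 410 bp
  1641 − 1402 = 239 bp
  wrap: 1725 − 1641 + 114 = 198 bp
Sorted largest to smallest: 410, 349, 274, 239, 198, 134, 121 bp.

410, 349, 274, 239, 198, 134, 121 bp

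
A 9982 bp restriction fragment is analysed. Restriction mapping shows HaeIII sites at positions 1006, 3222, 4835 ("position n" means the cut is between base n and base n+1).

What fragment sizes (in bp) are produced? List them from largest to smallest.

Linear molecule, 3 cuts → 4 fragments:
  1006 − 0 = 1006 bp
  3222 − 1006 = 2216 bp
  4835 − 3222 = 1613 bp
  9982 − 4835 = 5147 bp
Sorted largest to smallest: 5147, 2216, 1613, 1006 bp.

5147, 2216, 1613, 1006 bp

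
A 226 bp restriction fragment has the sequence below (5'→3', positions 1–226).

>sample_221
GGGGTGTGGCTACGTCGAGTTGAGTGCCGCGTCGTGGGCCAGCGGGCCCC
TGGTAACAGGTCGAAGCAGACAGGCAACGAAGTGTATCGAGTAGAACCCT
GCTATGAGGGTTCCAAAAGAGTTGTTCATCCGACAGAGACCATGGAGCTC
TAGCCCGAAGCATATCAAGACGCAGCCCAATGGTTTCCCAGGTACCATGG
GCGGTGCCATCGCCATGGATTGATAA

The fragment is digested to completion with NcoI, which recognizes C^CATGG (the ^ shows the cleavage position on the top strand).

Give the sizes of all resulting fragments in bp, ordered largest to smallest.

NcoI sites (CCATGG) start at positions 140, 195, 213.
NcoI cuts after the first base of each site, so after positions 140, 195, 213.
Linear molecule, 3 cuts → 4 fragments:
  1–140 → 140 bp
  141–195 → 55 bp
  196–213 → 18 bp
  214–226 → 13 bp
Sorted largest to smallest: 140, 55, 18, 13 bp.

140, 55, 18, 13 bp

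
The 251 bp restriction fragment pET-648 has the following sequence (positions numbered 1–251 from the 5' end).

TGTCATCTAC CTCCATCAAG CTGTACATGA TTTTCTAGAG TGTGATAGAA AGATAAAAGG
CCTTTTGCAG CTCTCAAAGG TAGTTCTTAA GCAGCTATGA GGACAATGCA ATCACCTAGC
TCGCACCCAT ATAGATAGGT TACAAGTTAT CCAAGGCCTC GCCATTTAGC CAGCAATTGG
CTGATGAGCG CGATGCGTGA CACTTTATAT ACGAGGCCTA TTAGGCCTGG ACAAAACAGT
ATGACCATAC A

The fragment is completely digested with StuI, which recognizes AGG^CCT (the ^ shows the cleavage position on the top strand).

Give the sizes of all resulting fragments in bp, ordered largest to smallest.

StuI sites (AGGCCT) start at positions 58, 154, 214, 223.
StuI cuts after base 3 of each site, so after positions 60, 156, 216, 225.
Linear molecule, 4 cuts → 5 fragments:
  1–60 → 60 bp
  61–156 → 96 bp
  157–216 → 60 bp
  217–225 → 9 bp
  226–251 → 26 bp
Sorted largest to smallest: 96, 60, 60, 26, 9 bp.

96, 60, 60, 26, 9 bp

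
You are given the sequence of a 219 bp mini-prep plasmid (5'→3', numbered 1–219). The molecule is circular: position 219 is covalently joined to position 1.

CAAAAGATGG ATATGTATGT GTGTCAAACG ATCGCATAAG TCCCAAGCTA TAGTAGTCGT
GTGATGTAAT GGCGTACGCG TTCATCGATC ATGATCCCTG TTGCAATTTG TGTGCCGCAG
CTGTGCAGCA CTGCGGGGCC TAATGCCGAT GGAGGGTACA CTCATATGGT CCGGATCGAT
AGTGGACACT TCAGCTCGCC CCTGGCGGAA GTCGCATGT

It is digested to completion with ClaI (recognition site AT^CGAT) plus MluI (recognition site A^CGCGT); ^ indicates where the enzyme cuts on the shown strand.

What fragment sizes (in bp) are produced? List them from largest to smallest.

119, 91, 9 bp

ClaI sites (ATCGAT) start at positions 84, 175.
ClaI cuts after base 2 of each site, so after positions 85, 176.
The MluI site (ACGCGT) starts at position 76.
MluI cuts after the first base of each site, so after position 76.
Combined cut positions: 76, 85, 176.
Circular molecule, 3 cuts → 3 fragments:
  77–85 → 9 bp
  86–176 → 91 bp
  177–219 then 1–76 → 43 + 76 = 119 bp
Sorted largest to smallest: 119, 91, 9 bp.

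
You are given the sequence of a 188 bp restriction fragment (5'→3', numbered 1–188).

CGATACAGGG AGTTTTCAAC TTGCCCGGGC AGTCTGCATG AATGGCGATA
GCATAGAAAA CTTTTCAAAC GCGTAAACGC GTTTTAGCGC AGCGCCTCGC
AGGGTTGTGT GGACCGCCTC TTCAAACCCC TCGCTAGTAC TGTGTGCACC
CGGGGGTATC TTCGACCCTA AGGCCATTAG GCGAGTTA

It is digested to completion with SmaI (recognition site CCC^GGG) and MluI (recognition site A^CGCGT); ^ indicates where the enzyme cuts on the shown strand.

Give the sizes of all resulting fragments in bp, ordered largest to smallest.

SmaI sites (CCCGGG) start at positions 24, 149.
SmaI cuts after base 3 of each site, so after positions 26, 151.
MluI sites (ACGCGT) start at positions 69, 77.
MluI cuts after the first base of each site, so after positions 69, 77.
Combined cut positions: 26, 69, 77, 151.
Linear molecule, 4 cuts → 5 fragments:
  1–26 → 26 bp
  27–69 → 43 bp
  70–77 → 8 bp
  78–151 → 74 bp
  152–188 → 37 bp
Sorted largest to smallest: 74, 43, 37, 26, 8 bp.

74, 43, 37, 26, 8 bp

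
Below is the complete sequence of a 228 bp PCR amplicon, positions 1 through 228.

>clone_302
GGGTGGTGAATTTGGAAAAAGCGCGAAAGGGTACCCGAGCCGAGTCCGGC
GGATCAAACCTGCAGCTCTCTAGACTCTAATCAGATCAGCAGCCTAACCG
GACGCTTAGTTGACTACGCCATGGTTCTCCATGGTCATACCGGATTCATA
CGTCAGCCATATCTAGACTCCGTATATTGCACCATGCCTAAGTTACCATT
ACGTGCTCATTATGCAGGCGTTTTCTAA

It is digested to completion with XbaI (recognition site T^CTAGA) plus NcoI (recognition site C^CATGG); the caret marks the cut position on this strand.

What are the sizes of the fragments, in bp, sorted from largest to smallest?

69, 66, 50, 33, 10 bp

XbaI sites (TCTAGA) start at positions 69, 162.
XbaI cuts after the first base of each site, so after positions 69, 162.
NcoI sites (CCATGG) start at positions 119, 129.
NcoI cuts after the first base of each site, so after positions 119, 129.
Combined cut positions: 69, 119, 129, 162.
Linear molecule, 4 cuts → 5 fragments:
  1–69 → 69 bp
  70–119 → 50 bp
  120–129 → 10 bp
  130–162 → 33 bp
  163–228 → 66 bp
Sorted largest to smallest: 69, 66, 50, 33, 10 bp.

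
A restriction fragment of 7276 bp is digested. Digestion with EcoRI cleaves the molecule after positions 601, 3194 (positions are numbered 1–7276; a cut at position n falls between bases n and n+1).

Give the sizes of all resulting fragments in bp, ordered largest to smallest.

Linear molecule, 2 cuts → 3 fragments:
  601 − 0 = 601 bp
  3194 − 601 = 2593 bp
  7276 − 3194 = 4082 bp
Sorted largest to smallest: 4082, 2593, 601 bp.

4082, 2593, 601 bp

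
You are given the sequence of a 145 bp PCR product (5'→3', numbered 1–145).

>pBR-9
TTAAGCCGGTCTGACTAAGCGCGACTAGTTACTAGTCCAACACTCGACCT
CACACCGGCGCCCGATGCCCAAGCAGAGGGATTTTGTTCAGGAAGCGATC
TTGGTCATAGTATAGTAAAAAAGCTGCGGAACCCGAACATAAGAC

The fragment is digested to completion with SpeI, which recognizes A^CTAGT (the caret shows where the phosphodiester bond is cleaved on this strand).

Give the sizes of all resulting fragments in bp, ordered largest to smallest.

114, 24, 7 bp

SpeI sites (ACTAGT) start at positions 24, 31.
SpeI cuts after the first base of each site, so after positions 24, 31.
Linear molecule, 2 cuts → 3 fragments:
  1–24 → 24 bp
  25–31 → 7 bp
  32–145 → 114 bp
Sorted largest to smallest: 114, 24, 7 bp.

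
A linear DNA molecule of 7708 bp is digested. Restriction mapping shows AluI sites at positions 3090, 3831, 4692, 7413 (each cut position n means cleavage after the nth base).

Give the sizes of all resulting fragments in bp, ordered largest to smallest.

Linear molecule, 4 cuts → 5 fragments:
  3090 − 0 = 3090 bp
  3831 − 3090 = 741 bp
  4692 − 3831 = 861 bp
  7413 − 4692 = 2721 bp
  7708 − 7413 = 295 bp
Sorted largest to smallest: 3090, 2721, 861, 741, 295 bp.

3090, 2721, 861, 741, 295 bp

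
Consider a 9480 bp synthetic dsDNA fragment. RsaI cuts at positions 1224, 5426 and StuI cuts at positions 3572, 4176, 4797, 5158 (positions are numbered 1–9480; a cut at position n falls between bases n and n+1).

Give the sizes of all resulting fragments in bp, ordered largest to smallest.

4054, 2348, 1224, 621, 604, 361, 268 bp

Combined cut positions (sorted): 1224, 3572, 4176, 4797, 5158, 5426.
Linear molecule, 6 cuts → 7 fragments:
  1224 − 0 = 1224 bp
  3572 − 1224 = 2348 bp
  4176 − 3572 = 604 bp
  4797 − 4176 = 621 bp
  5158 − 4797 = 361 bp
  5426 − 5158 = 268 bp
  9480 − 5426 = 4054 bp
Sorted largest to smallest: 4054, 2348, 1224, 621, 604, 361, 268 bp.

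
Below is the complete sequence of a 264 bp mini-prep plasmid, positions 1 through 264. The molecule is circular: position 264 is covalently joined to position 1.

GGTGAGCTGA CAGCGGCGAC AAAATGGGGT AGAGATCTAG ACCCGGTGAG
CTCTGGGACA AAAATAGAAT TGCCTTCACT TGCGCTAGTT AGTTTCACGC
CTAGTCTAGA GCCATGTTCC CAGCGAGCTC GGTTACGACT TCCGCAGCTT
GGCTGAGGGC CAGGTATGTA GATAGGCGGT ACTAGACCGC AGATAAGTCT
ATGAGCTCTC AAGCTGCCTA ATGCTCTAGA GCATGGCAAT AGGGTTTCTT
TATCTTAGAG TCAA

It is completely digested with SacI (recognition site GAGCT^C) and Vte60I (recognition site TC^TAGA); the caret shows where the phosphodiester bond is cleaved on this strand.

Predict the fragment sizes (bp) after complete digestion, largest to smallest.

SacI sites (GAGCTC) start at positions 48, 125, 203.
SacI cuts after base 5 of each site (before the last base), so after positions 52, 129, 207.
Vte60I sites (TCTAGA) start at positions 36, 105, 225.
Vte60I cuts after base 2 of each site, so after positions 37, 106, 226.
Combined cut positions: 37, 52, 106, 129, 207, 226.
Circular molecule, 6 cuts → 6 fragments:
  38–52 → 15 bp
  53–106 → 54 bp
  107–129 → 23 bp
  130–207 → 78 bp
  208–226 → 19 bp
  227–264 then 1–37 → 38 + 37 = 75 bp
Sorted largest to smallest: 78, 75, 54, 23, 19, 15 bp.

78, 75, 54, 23, 19, 15 bp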